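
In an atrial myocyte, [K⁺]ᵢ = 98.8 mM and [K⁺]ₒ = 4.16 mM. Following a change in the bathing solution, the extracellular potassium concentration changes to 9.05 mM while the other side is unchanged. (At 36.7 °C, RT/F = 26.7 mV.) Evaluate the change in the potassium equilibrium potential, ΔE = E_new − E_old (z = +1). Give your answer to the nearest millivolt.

E_old = (26.7/1)·ln(4.16/98.8) = -84.57 mV
E_new = (26.7/1)·ln(9.05/98.8) = -63.82 mV
ΔE = -63.82 − (-84.57) = 20.75 mV

21 mV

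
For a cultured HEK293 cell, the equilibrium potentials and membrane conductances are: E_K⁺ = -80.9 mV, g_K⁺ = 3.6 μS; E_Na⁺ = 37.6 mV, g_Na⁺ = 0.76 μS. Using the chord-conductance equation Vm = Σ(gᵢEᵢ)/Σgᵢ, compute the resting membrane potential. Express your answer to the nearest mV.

-60 mV

Σ gᵢEᵢ = 3.6·(-80.9) + 0.76·(37.6) = -262.66
Σ gᵢ = 3.6 + 0.76 = 4.36
Vm = -262.66 / 4.36 = -60.24 mV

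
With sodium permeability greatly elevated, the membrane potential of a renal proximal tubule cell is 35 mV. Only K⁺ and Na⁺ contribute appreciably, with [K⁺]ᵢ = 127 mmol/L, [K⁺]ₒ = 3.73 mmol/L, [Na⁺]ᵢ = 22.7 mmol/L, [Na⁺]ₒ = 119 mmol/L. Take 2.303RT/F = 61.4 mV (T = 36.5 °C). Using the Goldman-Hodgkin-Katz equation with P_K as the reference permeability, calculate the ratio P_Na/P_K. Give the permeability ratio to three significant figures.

13.5

Let α = P_Na/P_K. GHK: Vm = 61.4·log₁₀[(Kₒ + α·Naₒ)/(Kᵢ + α·Naᵢ)].
10^(Vm/61.4) = 10^(35.0/61.4) = 3.7156
So 3.7156·(Kᵢ + α·Naᵢ) = Kₒ + α·Naₒ → α = (3.7156·127.0 − 3.73) / (119.0 − 3.7156·22.7)
α = (471.9 − 3.73) / (119.0 − 84.34) = 468.2/34.66 = 13.51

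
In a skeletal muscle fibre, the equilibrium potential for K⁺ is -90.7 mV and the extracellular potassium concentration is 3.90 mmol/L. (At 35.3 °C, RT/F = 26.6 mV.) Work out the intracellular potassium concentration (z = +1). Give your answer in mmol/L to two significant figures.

Nernst: E = (26.6/1) · ln([out]/[in]), so ln([out]/[in]) = -90.7 × 1 / 26.6 = -3.4098.
[out]/[in] = e^(-3.4098) = 0.03305.
[in] = 3.90 / 0.03305 = 118 mmol/L.

120 mmol/L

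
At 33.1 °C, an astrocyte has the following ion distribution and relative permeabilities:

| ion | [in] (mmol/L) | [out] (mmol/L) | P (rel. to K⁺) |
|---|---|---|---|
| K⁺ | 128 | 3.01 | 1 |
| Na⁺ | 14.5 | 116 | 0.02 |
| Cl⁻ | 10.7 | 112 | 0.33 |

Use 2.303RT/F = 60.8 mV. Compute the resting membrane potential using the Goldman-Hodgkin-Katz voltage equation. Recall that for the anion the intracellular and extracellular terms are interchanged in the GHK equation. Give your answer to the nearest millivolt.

-77 mV

Vm = 60.8 · log₁₀[(Σ P·[cation]ₒ + Σ P·[anion]ᵢ) / (Σ P·[cation]ᵢ + Σ P·[anion]ₒ)]
Numerator = 1×3.01 + 0.02×116 + 0.33×10.7 = 8.861
Denominator = 1×128 + 0.02×14.5 + 0.33×112 = 165.2
Vm = 60.8 · log₁₀(0.053622) = 60.8 × (-1.2707) = -77.26 mV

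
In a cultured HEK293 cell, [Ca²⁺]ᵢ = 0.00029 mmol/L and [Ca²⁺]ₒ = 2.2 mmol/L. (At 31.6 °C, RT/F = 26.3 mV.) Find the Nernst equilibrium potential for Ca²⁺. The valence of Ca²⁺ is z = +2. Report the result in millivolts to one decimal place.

E = (26.3/z) · ln([Ca²⁺]_out/[Ca²⁺]_in) with z = +2.
= (26.3/2) · ln(2.2/0.00029) = 13.15 · ln(7586)
= 13.15 · (8.9341) = 117.48 mV

117.5 mV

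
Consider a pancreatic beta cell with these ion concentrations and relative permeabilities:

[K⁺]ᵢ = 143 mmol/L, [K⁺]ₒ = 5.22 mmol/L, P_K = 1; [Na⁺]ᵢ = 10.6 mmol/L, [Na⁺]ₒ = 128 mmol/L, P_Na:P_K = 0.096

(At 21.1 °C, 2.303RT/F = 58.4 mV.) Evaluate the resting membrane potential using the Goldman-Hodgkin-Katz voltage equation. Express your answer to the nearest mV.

-53 mV

Vm = 58.4 · log₁₀[(Σ P·[cation]ₒ + Σ P·[anion]ᵢ) / (Σ P·[cation]ᵢ + Σ P·[anion]ₒ)]
Numerator = 1×5.22 + 0.096×128 = 17.51
Denominator = 1×143 + 0.096×10.6 = 144
Vm = 58.4 · log₁₀(0.12157) = 58.4 × (-0.9152) = -53.45 mV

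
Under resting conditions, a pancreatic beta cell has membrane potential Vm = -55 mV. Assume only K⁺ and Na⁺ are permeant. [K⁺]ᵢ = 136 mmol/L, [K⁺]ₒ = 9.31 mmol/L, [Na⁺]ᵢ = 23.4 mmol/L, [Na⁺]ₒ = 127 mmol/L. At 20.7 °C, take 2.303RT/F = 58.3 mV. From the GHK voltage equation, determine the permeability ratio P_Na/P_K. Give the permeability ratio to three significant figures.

Let α = P_Na/P_K. GHK: Vm = 58.3·log₁₀[(Kₒ + α·Naₒ)/(Kᵢ + α·Naᵢ)].
10^(Vm/58.3) = 10^(-55.0/58.3) = 0.11392
So 0.11392·(Kᵢ + α·Naᵢ) = Kₒ + α·Naₒ → α = (0.11392·136.0 − 9.31) / (127.0 − 0.11392·23.4)
α = (15.49 − 9.31) / (127.0 − 2.666) = 6.183/124.3 = 0.04973

0.0497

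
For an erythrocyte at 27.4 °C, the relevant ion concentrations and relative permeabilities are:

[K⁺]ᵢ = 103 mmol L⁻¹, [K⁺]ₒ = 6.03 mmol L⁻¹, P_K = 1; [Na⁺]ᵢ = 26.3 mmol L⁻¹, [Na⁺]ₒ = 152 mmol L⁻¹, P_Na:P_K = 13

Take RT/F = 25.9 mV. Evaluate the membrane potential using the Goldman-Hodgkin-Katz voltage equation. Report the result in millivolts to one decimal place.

Vm = 25.9 · ln[(Σ P·[cation]ₒ + Σ P·[anion]ᵢ) / (Σ P·[cation]ᵢ + Σ P·[anion]ₒ)]
Numerator = 1×6.03 + 13×152 = 1982
Denominator = 1×103 + 13×26.3 = 444.9
Vm = 25.9 · ln(4.455) = 25.9 × (1.4940) = 38.70 mV

38.7 mV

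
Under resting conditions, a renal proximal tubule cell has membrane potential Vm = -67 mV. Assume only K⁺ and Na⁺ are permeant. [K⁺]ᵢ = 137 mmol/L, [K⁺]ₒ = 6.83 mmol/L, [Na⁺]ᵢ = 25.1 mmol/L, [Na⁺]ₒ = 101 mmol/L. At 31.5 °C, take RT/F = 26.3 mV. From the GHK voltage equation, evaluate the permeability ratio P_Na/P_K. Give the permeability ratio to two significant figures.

Let α = P_Na/P_K. GHK: Vm = 26.3·ln[(Kₒ + α·Naₒ)/(Kᵢ + α·Naᵢ)].
e^(Vm/26.3) = e^(-67.0/26.3) = 0.078275
So 0.078275·(Kᵢ + α·Naᵢ) = Kₒ + α·Naₒ → α = (0.078275·137.0 − 6.83) / (101.0 − 0.078275·25.1)
α = (10.72 − 6.83) / (101.0 − 1.965) = 3.894/99.04 = 0.03932

0.039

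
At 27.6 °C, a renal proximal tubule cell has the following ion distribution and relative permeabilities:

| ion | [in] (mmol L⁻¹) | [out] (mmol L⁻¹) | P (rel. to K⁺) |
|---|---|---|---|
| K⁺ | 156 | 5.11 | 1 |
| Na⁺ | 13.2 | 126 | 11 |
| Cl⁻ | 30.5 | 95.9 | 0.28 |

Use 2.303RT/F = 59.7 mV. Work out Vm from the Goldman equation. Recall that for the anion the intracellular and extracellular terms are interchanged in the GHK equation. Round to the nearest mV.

38 mV

Vm = 59.7 · log₁₀[(Σ P·[cation]ₒ + Σ P·[anion]ᵢ) / (Σ P·[cation]ᵢ + Σ P·[anion]ₒ)]
Numerator = 1×5.11 + 11×126 + 0.28×30.5 = 1400
Denominator = 1×156 + 11×13.2 + 0.28×95.9 = 328.1
Vm = 59.7 · log₁₀(4.2665) = 59.7 × (0.6301) = 37.62 mV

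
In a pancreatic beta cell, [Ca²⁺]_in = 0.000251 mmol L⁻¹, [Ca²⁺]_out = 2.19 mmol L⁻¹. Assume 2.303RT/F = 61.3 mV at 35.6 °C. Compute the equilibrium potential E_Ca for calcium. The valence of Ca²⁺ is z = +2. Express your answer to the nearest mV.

E = (61.3/z) · log₁₀([Ca²⁺]_out/[Ca²⁺]_in) with z = +2.
= (61.3/2) · log₁₀(2.19/0.000251) = 30.65 · log₁₀(8725)
= 30.65 · (3.9408) = 120.78 mV

121 mV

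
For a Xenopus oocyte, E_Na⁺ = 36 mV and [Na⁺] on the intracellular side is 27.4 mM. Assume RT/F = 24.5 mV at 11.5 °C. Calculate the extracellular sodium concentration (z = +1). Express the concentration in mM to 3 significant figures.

119 mM

Nernst: E = (24.5/1) · ln([out]/[in]), so ln([out]/[in]) = 36.0 × 1 / 24.5 = 1.4694.
[out]/[in] = e^(1.4694) = 4.347.
[out] = 4.347 × 27.4 = 119.1 mM.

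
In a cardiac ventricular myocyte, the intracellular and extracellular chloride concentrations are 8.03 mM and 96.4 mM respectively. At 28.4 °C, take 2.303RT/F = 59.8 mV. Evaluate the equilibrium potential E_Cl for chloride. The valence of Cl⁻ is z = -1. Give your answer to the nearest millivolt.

E = (59.8/z) · log₁₀([Cl⁻]_out/[Cl⁻]_in) with z = -1.
For an anion, dividing by z = -1 reverses the sign.
= (59.8/-1) · log₁₀(96.4/8.03) = -59.80 · log₁₀(12)
= -59.80 · (1.0794) = -64.55 mV

-65 mV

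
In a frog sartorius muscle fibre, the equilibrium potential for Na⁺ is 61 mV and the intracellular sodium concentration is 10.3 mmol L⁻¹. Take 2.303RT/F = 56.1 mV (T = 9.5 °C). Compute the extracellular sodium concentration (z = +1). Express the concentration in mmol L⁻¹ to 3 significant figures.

126 mmol L⁻¹

Nernst: E = (56.1/1) · log₁₀([out]/[in]), so log₁₀([out]/[in]) = 61.0 × 1 / 56.1 = 1.0873.
[out]/[in] = 10^(1.0873) = 12.23.
[out] = 12.23 × 10.3 = 125.9 mmol L⁻¹.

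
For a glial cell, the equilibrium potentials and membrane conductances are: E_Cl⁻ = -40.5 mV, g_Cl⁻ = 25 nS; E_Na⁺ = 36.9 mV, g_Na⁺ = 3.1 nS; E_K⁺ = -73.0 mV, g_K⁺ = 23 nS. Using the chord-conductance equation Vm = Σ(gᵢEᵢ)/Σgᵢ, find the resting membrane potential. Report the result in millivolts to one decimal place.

-50.4 mV

Σ gᵢEᵢ = 25·(-40.5) + 3.1·(36.9) + 23·(-73.0) = -2577.11
Σ gᵢ = 25 + 3.1 + 23 = 51.1
Vm = -2577.11 / 51.1 = -50.43 mV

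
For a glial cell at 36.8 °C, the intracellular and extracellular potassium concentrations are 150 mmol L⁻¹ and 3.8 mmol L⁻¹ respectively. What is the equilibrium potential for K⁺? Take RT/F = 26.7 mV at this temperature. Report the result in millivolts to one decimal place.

-98.1 mV

E = (26.7/z) · ln([K⁺]_out/[K⁺]_in) with z = +1.
= (26.7/1) · ln(3.8/150) = 26.70 · ln(0.02533)
= 26.70 · (-3.6756) = -98.14 mV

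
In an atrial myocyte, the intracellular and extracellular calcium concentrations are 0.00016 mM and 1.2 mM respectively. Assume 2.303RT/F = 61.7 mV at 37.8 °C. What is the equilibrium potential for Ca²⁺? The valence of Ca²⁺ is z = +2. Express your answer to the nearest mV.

E = (61.7/z) · log₁₀([Ca²⁺]_out/[Ca²⁺]_in) with z = +2.
= (61.7/2) · log₁₀(1.2/0.00016) = 30.85 · log₁₀(7500)
= 30.85 · (3.8751) = 119.55 mV

120 mV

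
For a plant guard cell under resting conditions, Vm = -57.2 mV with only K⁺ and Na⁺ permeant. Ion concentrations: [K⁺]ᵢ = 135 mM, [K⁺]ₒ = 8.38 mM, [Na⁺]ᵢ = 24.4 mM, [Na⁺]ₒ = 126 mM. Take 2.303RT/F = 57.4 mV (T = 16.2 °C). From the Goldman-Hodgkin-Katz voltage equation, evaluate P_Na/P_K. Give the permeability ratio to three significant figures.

0.0423

Let α = P_Na/P_K. GHK: Vm = 57.4·log₁₀[(Kₒ + α·Naₒ)/(Kᵢ + α·Naᵢ)].
10^(Vm/57.4) = 10^(-57.2/57.4) = 0.10081
So 0.10081·(Kᵢ + α·Naᵢ) = Kₒ + α·Naₒ → α = (0.10081·135.0 − 8.38) / (126.0 − 0.10081·24.4)
α = (13.61 − 8.38) / (126.0 − 2.46) = 5.229/123.5 = 0.04232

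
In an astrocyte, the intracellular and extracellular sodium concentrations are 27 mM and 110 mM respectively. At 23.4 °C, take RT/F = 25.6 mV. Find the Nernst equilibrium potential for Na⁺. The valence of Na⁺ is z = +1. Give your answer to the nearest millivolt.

E = (25.6/z) · ln([Na⁺]_out/[Na⁺]_in) with z = +1.
= (25.6/1) · ln(110/27) = 25.60 · ln(4.074)
= 25.60 · (1.4046) = 35.96 mV

36 mV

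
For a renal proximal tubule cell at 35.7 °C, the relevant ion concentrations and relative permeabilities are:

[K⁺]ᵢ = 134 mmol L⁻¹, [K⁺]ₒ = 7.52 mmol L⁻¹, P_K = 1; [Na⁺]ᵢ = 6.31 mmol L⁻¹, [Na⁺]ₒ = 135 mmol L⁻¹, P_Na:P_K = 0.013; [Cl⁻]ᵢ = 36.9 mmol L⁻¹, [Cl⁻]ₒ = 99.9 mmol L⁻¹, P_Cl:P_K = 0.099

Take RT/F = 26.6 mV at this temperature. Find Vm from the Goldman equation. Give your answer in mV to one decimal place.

-64.1 mV

Vm = 26.6 · ln[(Σ P·[cation]ₒ + Σ P·[anion]ᵢ) / (Σ P·[cation]ᵢ + Σ P·[anion]ₒ)]
Numerator = 1×7.52 + 0.013×135 + 0.099×36.9 = 12.93
Denominator = 1×134 + 0.013×6.31 + 0.099×99.9 = 144
Vm = 26.6 · ln(0.089796) = 26.6 × (-2.4102) = -64.11 mV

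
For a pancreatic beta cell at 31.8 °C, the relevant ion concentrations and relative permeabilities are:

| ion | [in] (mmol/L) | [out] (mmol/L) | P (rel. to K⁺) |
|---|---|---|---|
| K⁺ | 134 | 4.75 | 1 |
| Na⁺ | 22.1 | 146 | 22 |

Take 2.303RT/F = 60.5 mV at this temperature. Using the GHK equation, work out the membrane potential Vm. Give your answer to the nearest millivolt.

43 mV

Vm = 60.5 · log₁₀[(Σ P·[cation]ₒ + Σ P·[anion]ᵢ) / (Σ P·[cation]ᵢ + Σ P·[anion]ₒ)]
Numerator = 1×4.75 + 22×146 = 3217
Denominator = 1×134 + 22×22.1 = 620.2
Vm = 60.5 · log₁₀(5.1866) = 60.5 × (0.7149) = 43.25 mV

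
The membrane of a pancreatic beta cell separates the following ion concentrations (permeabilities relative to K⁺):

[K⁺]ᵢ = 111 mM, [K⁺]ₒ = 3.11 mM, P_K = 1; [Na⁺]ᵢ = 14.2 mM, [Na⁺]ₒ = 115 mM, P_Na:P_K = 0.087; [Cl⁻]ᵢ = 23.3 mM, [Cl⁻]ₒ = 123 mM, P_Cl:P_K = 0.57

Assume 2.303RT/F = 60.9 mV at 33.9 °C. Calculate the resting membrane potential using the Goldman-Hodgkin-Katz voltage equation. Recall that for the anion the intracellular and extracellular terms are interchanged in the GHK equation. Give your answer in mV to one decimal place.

-51.1 mV

Vm = 60.9 · log₁₀[(Σ P·[cation]ₒ + Σ P·[anion]ᵢ) / (Σ P·[cation]ᵢ + Σ P·[anion]ₒ)]
Numerator = 1×3.11 + 0.087×115 + 0.57×23.3 = 26.4
Denominator = 1×111 + 0.087×14.2 + 0.57×123 = 182.3
Vm = 60.9 · log₁₀(0.14476) = 60.9 × (-0.8394) = -51.12 mV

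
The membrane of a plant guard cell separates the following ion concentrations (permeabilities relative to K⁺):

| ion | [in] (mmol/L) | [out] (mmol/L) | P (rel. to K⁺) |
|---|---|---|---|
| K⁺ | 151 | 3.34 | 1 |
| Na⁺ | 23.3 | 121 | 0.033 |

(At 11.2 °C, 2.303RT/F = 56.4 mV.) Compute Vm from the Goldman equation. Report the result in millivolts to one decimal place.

-74.2 mV

Vm = 56.4 · log₁₀[(Σ P·[cation]ₒ + Σ P·[anion]ᵢ) / (Σ P·[cation]ᵢ + Σ P·[anion]ₒ)]
Numerator = 1×3.34 + 0.033×121 = 7.333
Denominator = 1×151 + 0.033×23.3 = 151.8
Vm = 56.4 · log₁₀(0.048317) = 56.4 × (-1.3159) = -74.22 mV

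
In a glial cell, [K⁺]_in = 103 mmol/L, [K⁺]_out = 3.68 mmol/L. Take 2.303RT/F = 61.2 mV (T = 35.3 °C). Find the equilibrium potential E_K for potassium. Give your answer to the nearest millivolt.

E = (61.2/z) · log₁₀([K⁺]_out/[K⁺]_in) with z = +1.
= (61.2/1) · log₁₀(3.68/103) = 61.20 · log₁₀(0.03573)
= 61.20 · (-1.4470) = -88.56 mV

-89 mV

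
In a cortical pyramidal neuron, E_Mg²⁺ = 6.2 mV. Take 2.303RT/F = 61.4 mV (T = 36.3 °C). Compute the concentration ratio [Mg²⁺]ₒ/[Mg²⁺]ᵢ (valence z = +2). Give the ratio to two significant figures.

1.6

log₁₀([out]/[in]) = E·z/(61.4) = 6.2 × 2 / 61.4 = 0.2020
[out]/[in] = 10^(0.2020) = 1.592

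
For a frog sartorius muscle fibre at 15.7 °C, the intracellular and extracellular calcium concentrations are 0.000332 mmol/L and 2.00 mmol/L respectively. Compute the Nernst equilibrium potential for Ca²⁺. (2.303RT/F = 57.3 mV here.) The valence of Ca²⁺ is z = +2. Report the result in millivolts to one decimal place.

E = (57.3/z) · log₁₀([Ca²⁺]_out/[Ca²⁺]_in) with z = +2.
= (57.3/2) · log₁₀(2.00/0.000332) = 28.65 · log₁₀(6024)
= 28.65 · (3.7799) = 108.29 mV

108.3 mV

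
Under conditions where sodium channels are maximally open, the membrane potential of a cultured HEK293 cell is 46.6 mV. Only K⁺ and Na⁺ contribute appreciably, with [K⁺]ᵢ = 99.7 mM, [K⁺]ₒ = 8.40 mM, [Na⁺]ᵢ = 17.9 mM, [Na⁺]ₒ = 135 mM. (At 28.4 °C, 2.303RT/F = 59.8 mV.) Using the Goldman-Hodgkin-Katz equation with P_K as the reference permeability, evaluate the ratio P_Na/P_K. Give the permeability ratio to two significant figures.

22

Let α = P_Na/P_K. GHK: Vm = 59.8·log₁₀[(Kₒ + α·Naₒ)/(Kᵢ + α·Naᵢ)].
10^(Vm/59.8) = 10^(46.6/59.8) = 6.0154
So 6.0154·(Kᵢ + α·Naᵢ) = Kₒ + α·Naₒ → α = (6.0154·99.7 − 8.4) / (135.0 − 6.0154·17.9)
α = (599.7 − 8.4) / (135.0 − 107.7) = 591.3/27.32 = 21.64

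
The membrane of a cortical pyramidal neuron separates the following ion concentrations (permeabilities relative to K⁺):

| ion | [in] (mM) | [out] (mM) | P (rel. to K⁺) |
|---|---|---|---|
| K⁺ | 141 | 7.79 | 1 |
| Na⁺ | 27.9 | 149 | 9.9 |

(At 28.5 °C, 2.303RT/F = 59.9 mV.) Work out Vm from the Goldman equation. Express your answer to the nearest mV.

33 mV

Vm = 59.9 · log₁₀[(Σ P·[cation]ₒ + Σ P·[anion]ᵢ) / (Σ P·[cation]ᵢ + Σ P·[anion]ₒ)]
Numerator = 1×7.79 + 9.9×149 = 1483
Denominator = 1×141 + 9.9×27.9 = 417.2
Vm = 59.9 · log₁₀(3.5543) = 59.9 × (0.5508) = 32.99 mV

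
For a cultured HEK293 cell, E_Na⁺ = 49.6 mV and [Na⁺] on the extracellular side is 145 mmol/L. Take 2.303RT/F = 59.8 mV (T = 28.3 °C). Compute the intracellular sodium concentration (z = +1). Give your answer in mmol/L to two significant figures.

21 mmol/L

Nernst: E = (59.8/1) · log₁₀([out]/[in]), so log₁₀([out]/[in]) = 49.6 × 1 / 59.8 = 0.8294.
[out]/[in] = 10^(0.8294) = 6.752.
[in] = 145 / 6.752 = 21.48 mmol/L.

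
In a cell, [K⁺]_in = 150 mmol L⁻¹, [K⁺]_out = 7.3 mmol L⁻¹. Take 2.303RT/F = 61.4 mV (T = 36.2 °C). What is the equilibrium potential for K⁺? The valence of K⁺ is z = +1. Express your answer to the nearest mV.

-81 mV

E = (61.4/z) · log₁₀([K⁺]_out/[K⁺]_in) with z = +1.
= (61.4/1) · log₁₀(7.3/150) = 61.40 · log₁₀(0.04867)
= 61.40 · (-1.3128) = -80.60 mV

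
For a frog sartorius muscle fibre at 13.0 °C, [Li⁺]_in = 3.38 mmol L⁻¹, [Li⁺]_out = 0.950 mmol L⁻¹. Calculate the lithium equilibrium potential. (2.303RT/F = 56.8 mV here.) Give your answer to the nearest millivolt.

-31 mV

E = (56.8/z) · log₁₀([Li⁺]_out/[Li⁺]_in) with z = +1.
= (56.8/1) · log₁₀(0.950/3.38) = 56.80 · log₁₀(0.2811)
= 56.80 · (-0.5512) = -31.31 mV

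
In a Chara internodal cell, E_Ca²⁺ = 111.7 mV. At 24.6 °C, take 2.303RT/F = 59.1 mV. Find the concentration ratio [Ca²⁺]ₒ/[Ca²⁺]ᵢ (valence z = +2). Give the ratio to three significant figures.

log₁₀([out]/[in]) = E·z/(59.1) = 111.7 × 2 / 59.1 = 3.7800
[out]/[in] = 10^(3.7800) = 6026

6030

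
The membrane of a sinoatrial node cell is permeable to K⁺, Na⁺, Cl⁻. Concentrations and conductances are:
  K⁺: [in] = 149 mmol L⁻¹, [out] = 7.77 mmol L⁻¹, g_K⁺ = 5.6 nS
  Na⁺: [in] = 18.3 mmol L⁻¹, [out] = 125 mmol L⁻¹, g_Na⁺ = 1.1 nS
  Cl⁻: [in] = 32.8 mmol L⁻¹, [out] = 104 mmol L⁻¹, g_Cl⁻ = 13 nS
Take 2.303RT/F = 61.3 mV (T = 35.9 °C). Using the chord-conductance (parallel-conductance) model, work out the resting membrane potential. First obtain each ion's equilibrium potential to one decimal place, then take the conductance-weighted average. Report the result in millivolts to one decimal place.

-39.7 mV

E_K⁺ = (61.3/1)·log₁₀(7.77/149) = -78.6 mV
E_Na⁺ = (61.3/1)·log₁₀(125/18.3) = 51.2 mV
E_Cl⁻ = (61.3/-1)·log₁₀(104/32.8) = -30.7 mV
Vm = (Σ gᵢEᵢ)/(Σ gᵢ) = (5.6·-78.6 + 1.1·51.2 + 13·-30.7) / (5.6 + 1.1 + 13)
= -782.94 / 19.7 = -39.74 mV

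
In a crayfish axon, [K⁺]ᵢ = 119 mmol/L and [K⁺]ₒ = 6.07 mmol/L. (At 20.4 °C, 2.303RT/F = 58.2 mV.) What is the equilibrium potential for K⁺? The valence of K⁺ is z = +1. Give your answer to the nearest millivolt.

-75 mV

E = (58.2/z) · log₁₀([K⁺]_out/[K⁺]_in) with z = +1.
= (58.2/1) · log₁₀(6.07/119) = 58.20 · log₁₀(0.05101)
= 58.20 · (-1.2924) = -75.22 mV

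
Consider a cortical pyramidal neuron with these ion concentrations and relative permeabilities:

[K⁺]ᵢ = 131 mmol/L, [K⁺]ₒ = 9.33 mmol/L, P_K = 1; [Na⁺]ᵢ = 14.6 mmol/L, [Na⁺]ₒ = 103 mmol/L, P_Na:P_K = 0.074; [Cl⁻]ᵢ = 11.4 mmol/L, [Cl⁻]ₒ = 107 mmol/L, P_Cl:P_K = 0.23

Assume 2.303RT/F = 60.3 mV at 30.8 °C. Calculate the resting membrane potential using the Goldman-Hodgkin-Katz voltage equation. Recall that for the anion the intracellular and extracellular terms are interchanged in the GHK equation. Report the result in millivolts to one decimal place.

Vm = 60.3 · log₁₀[(Σ P·[cation]ₒ + Σ P·[anion]ᵢ) / (Σ P·[cation]ᵢ + Σ P·[anion]ₒ)]
Numerator = 1×9.33 + 0.074×103 + 0.23×11.4 = 19.57
Denominator = 1×131 + 0.074×14.6 + 0.23×107 = 156.7
Vm = 60.3 · log₁₀(0.12492) = 60.3 × (-0.9034) = -54.47 mV

-54.5 mV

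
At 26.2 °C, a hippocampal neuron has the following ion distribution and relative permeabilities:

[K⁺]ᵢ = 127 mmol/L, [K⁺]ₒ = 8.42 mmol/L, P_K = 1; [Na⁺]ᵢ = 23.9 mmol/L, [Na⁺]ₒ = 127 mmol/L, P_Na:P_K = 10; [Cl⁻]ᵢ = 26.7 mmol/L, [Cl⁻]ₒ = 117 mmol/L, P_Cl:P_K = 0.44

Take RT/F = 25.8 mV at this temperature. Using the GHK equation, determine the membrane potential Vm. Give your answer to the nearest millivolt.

Vm = 25.8 · ln[(Σ P·[cation]ₒ + Σ P·[anion]ᵢ) / (Σ P·[cation]ᵢ + Σ P·[anion]ₒ)]
Numerator = 1×8.42 + 10×127 + 0.44×26.7 = 1290
Denominator = 1×127 + 10×23.9 + 0.44×117 = 417.5
Vm = 25.8 · ln(3.0904) = 25.8 × (1.1283) = 29.11 mV

29 mV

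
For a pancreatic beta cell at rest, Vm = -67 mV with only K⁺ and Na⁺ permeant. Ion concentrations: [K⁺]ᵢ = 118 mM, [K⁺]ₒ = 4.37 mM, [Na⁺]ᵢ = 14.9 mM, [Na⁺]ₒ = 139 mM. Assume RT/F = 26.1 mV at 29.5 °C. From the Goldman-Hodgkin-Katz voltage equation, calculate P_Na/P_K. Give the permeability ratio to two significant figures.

Let α = P_Na/P_K. GHK: Vm = 26.1·ln[(Kₒ + α·Naₒ)/(Kᵢ + α·Naᵢ)].
e^(Vm/26.1) = e^(-67.0/26.1) = 0.076762
So 0.076762·(Kᵢ + α·Naᵢ) = Kₒ + α·Naₒ → α = (0.076762·118.0 − 4.37) / (139.0 − 0.076762·14.9)
α = (9.058 − 4.37) / (139.0 − 1.144) = 4.688/137.9 = 0.03401

0.034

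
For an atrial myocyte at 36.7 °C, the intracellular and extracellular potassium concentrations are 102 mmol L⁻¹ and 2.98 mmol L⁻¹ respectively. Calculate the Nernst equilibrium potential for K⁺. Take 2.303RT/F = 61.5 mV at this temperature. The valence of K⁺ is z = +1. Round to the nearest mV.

E = (61.5/z) · log₁₀([K⁺]_out/[K⁺]_in) with z = +1.
= (61.5/1) · log₁₀(2.98/102) = 61.50 · log₁₀(0.02922)
= 61.50 · (-1.5344) = -94.36 mV

-94 mV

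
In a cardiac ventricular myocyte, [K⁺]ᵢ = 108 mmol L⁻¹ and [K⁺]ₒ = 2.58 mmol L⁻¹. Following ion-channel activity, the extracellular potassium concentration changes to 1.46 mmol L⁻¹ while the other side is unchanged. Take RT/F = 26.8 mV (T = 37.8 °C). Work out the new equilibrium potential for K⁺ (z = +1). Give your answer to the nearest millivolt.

-115 mV

After the shift: [K⁺]_out = 1.46, [K⁺]_in = 108 mmol L⁻¹.
E_new = (26.8/1)·ln(1.46/108) = 26.80 · (-4.3037) = -115.34 mV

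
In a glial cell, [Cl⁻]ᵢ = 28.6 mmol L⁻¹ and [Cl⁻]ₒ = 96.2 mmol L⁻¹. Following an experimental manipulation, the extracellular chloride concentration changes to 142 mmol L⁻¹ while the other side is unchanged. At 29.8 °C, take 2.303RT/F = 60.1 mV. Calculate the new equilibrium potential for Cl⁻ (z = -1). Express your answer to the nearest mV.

-42 mV

After the shift: [Cl⁻]_out = 142, [Cl⁻]_in = 28.6 mmol L⁻¹.
E_new = (60.1/-1)·log₁₀(142/28.6) = -60.10 · (0.6959) = -41.82 mV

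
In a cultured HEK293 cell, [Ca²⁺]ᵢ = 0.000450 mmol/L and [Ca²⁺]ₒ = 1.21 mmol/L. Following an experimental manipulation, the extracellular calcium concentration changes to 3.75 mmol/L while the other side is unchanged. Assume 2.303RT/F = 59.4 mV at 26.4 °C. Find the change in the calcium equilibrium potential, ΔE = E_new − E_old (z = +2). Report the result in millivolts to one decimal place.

E_old = (59.4/2)·log₁₀(1.21/0.000450) = 101.86 mV
E_new = (59.4/2)·log₁₀(3.75/0.000450) = 116.45 mV
ΔE = 116.45 − (101.86) = 14.59 mV

14.6 mV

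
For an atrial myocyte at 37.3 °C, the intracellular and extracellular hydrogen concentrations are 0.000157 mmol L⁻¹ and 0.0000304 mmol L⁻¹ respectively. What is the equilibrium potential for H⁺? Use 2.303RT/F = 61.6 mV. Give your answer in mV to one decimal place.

-43.9 mV

E = (61.6/z) · log₁₀([H⁺]_out/[H⁺]_in) with z = +1.
= (61.6/1) · log₁₀(0.0000304/0.000157) = 61.60 · log₁₀(0.1936)
= 61.60 · (-0.7130) = -43.92 mV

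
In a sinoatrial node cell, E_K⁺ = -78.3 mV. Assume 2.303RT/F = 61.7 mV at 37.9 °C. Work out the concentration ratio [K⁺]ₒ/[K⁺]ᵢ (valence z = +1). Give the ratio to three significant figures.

log₁₀([out]/[in]) = E·z/(61.7) = -78.3 × 1 / 61.7 = -1.2690
[out]/[in] = 10^(-1.2690) = 0.05382

0.0538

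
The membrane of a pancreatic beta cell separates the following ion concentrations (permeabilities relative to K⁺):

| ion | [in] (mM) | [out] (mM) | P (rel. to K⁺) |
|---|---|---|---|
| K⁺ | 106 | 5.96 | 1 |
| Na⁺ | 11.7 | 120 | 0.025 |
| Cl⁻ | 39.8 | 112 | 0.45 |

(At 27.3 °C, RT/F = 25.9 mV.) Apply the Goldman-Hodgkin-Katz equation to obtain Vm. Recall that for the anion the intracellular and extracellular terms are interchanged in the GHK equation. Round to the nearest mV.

Vm = 25.9 · ln[(Σ P·[cation]ₒ + Σ P·[anion]ᵢ) / (Σ P·[cation]ᵢ + Σ P·[anion]ₒ)]
Numerator = 1×5.96 + 0.025×120 + 0.45×39.8 = 26.87
Denominator = 1×106 + 0.025×11.7 + 0.45×112 = 156.7
Vm = 25.9 · ln(0.17148) = 25.9 × (-1.7633) = -45.67 mV

-46 mV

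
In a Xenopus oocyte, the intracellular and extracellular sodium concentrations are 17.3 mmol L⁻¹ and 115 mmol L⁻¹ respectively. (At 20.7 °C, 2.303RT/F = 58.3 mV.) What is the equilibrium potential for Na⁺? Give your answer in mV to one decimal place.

48.0 mV

E = (58.3/z) · log₁₀([Na⁺]_out/[Na⁺]_in) with z = +1.
= (58.3/1) · log₁₀(115/17.3) = 58.30 · log₁₀(6.647)
= 58.30 · (0.8227) = 47.96 mV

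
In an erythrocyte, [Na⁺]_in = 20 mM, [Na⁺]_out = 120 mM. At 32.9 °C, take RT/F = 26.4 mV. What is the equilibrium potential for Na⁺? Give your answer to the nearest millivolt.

E = (26.4/z) · ln([Na⁺]_out/[Na⁺]_in) with z = +1.
= (26.4/1) · ln(120/20) = 26.40 · ln(6)
= 26.40 · (1.7918) = 47.30 mV

47 mV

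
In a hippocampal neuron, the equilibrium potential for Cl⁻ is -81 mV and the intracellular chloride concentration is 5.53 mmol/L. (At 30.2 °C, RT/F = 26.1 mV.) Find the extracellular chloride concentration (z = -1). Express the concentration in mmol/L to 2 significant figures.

Nernst: E = (26.1/-1) · ln([out]/[in]), so ln([out]/[in]) = -81.0 × -1 / 26.1 = 3.1034.
[out]/[in] = e^(3.1034) = 22.27.
[out] = 22.27 × 5.53 = 123.2 mmol/L.

120 mmol/L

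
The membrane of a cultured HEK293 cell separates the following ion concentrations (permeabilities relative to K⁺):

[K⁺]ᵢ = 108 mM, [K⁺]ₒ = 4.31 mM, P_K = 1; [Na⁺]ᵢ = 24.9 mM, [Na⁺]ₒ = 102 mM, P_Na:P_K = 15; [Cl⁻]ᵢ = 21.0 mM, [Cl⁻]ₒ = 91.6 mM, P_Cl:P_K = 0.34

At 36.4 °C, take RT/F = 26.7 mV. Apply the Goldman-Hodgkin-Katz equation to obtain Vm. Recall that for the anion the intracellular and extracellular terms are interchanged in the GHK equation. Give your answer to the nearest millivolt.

Vm = 26.7 · ln[(Σ P·[cation]ₒ + Σ P·[anion]ᵢ) / (Σ P·[cation]ᵢ + Σ P·[anion]ₒ)]
Numerator = 1×4.31 + 15×102 + 0.34×21.0 = 1541
Denominator = 1×108 + 15×24.9 + 0.34×91.6 = 512.6
Vm = 26.7 · ln(3.0069) = 26.7 × (1.1009) = 29.39 mV

29 mV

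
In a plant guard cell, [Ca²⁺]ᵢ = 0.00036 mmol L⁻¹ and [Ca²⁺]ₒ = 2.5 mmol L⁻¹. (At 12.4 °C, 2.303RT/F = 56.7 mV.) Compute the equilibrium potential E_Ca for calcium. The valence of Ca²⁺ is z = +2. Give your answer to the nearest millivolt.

109 mV

E = (56.7/z) · log₁₀([Ca²⁺]_out/[Ca²⁺]_in) with z = +2.
= (56.7/2) · log₁₀(2.5/0.00036) = 28.35 · log₁₀(6944)
= 28.35 · (3.8416) = 108.91 mV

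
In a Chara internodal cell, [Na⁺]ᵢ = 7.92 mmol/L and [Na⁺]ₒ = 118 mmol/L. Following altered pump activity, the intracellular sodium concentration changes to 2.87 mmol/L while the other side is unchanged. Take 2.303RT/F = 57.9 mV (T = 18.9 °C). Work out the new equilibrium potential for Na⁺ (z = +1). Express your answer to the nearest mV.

After the shift: [Na⁺]_out = 118, [Na⁺]_in = 2.87 mmol/L.
E_new = (57.9/1)·log₁₀(118/2.87) = 57.90 · (1.6140) = 93.45 mV

93 mV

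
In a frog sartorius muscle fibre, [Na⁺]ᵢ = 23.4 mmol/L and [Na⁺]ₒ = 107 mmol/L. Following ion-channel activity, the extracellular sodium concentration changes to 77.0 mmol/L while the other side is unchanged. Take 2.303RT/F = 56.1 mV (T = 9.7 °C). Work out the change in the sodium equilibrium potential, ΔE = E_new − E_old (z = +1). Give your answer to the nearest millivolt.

-8 mV

E_old = (56.1/1)·log₁₀(107/23.4) = 37.04 mV
E_new = (56.1/1)·log₁₀(77.0/23.4) = 29.02 mV
ΔE = 29.02 − (37.04) = -8.02 mV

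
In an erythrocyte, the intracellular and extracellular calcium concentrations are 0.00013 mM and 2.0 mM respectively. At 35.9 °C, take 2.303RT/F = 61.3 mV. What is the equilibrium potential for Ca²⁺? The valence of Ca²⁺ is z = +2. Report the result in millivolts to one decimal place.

128.3 mV

E = (61.3/z) · log₁₀([Ca²⁺]_out/[Ca²⁺]_in) with z = +2.
= (61.3/2) · log₁₀(2.0/0.00013) = 30.65 · log₁₀(1.538e+04)
= 30.65 · (4.1871) = 128.33 mV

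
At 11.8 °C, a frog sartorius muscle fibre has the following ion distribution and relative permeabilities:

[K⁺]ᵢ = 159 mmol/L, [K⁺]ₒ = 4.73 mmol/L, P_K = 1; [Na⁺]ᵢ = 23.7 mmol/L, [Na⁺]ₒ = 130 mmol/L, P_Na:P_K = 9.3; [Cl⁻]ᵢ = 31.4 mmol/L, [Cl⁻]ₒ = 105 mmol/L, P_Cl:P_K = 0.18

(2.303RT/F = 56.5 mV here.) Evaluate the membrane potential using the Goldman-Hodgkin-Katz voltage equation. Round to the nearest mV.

Vm = 56.5 · log₁₀[(Σ P·[cation]ₒ + Σ P·[anion]ᵢ) / (Σ P·[cation]ᵢ + Σ P·[anion]ₒ)]
Numerator = 1×4.73 + 9.3×130 + 0.18×31.4 = 1219
Denominator = 1×159 + 9.3×23.7 + 0.18×105 = 398.3
Vm = 56.5 · log₁₀(3.0614) = 56.5 × (0.4859) = 27.45 mV

27 mV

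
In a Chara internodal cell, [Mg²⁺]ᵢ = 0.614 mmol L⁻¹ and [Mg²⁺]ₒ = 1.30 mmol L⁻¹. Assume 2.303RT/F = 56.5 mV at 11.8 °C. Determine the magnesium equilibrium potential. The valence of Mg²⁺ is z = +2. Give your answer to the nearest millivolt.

E = (56.5/z) · log₁₀([Mg²⁺]_out/[Mg²⁺]_in) with z = +2.
= (56.5/2) · log₁₀(1.30/0.614) = 28.25 · log₁₀(2.117)
= 28.25 · (0.3258) = 9.20 mV

9 mV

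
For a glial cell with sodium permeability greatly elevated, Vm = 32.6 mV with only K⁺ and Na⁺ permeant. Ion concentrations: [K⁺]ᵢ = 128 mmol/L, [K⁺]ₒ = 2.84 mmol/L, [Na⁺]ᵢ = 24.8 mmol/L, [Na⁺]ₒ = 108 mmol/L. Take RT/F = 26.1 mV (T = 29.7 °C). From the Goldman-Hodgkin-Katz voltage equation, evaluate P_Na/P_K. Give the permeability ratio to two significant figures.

Let α = P_Na/P_K. GHK: Vm = 26.1·ln[(Kₒ + α·Naₒ)/(Kᵢ + α·Naᵢ)].
e^(Vm/26.1) = e^(32.6/26.1) = 3.487
So 3.487·(Kᵢ + α·Naᵢ) = Kₒ + α·Naₒ → α = (3.487·128.0 − 2.84) / (108.0 − 3.487·24.8)
α = (446.3 − 2.84) / (108.0 − 86.48) = 443.5/21.52 = 20.61

21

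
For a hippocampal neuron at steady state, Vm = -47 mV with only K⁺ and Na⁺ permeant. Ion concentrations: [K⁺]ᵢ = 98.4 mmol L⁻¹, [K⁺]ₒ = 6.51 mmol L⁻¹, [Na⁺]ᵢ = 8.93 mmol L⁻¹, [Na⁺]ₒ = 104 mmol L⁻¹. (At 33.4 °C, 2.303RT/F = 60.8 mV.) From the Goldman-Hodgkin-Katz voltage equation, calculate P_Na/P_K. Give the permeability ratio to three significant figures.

Let α = P_Na/P_K. GHK: Vm = 60.8·log₁₀[(Kₒ + α·Naₒ)/(Kᵢ + α·Naᵢ)].
10^(Vm/60.8) = 10^(-47.0/60.8) = 0.16865
So 0.16865·(Kᵢ + α·Naᵢ) = Kₒ + α·Naₒ → α = (0.16865·98.4 − 6.51) / (104.0 − 0.16865·8.93)
α = (16.59 − 6.51) / (104.0 − 1.506) = 10.08/102.5 = 0.09839

0.0984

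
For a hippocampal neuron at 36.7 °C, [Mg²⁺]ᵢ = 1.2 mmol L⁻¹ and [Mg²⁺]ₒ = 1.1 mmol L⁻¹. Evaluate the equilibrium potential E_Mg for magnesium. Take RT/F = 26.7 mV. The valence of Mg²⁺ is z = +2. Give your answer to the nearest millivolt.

E = (26.7/z) · ln([Mg²⁺]_out/[Mg²⁺]_in) with z = +2.
= (26.7/2) · ln(1.1/1.2) = 13.35 · ln(0.9167)
= 13.35 · (-0.0870) = -1.16 mV

-1 mV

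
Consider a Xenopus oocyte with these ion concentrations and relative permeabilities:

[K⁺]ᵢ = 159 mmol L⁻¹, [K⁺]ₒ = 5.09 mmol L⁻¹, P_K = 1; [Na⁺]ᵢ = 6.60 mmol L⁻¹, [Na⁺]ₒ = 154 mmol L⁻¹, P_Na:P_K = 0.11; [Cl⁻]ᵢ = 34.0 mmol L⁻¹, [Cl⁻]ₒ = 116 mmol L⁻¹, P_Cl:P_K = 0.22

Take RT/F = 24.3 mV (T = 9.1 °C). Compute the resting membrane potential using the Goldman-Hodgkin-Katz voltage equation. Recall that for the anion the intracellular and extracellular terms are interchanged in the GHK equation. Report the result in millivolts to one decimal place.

-44.6 mV

Vm = 24.3 · ln[(Σ P·[cation]ₒ + Σ P·[anion]ᵢ) / (Σ P·[cation]ᵢ + Σ P·[anion]ₒ)]
Numerator = 1×5.09 + 0.11×154 + 0.22×34.0 = 29.51
Denominator = 1×159 + 0.11×6.60 + 0.22×116 = 185.2
Vm = 24.3 · ln(0.1593) = 24.3 × (-1.8370) = -44.64 mV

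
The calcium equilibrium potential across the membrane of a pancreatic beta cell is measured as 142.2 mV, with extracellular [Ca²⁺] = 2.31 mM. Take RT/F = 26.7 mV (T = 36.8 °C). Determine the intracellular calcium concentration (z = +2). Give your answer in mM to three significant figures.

0.0000547 mM

Nernst: E = (26.7/2) · ln([out]/[in]), so ln([out]/[in]) = 142.2 × 2 / 26.7 = 10.6517.
[out]/[in] = e^(10.6517) = 4.226e+04.
[in] = 2.31 / 4.226e+04 = 5.466e-05 mM.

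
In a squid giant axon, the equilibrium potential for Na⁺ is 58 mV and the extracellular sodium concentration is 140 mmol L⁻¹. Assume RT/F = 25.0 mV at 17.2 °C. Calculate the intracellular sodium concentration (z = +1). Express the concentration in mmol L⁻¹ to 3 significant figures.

Nernst: E = (25.0/1) · ln([out]/[in]), so ln([out]/[in]) = 58.0 × 1 / 25.0 = 2.3200.
[out]/[in] = e^(2.3200) = 10.18.
[in] = 140 / 10.18 = 13.76 mmol L⁻¹.

13.8 mmol L⁻¹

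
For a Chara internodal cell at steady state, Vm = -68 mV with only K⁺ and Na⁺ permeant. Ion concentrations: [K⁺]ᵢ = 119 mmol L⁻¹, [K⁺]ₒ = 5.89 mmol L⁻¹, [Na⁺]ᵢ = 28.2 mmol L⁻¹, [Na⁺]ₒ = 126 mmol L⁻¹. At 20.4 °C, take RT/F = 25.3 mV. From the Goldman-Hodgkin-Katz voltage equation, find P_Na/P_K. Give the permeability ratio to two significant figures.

0.018

Let α = P_Na/P_K. GHK: Vm = 25.3·ln[(Kₒ + α·Naₒ)/(Kᵢ + α·Naᵢ)].
e^(Vm/25.3) = e^(-68.0/25.3) = 0.068034
So 0.068034·(Kᵢ + α·Naᵢ) = Kₒ + α·Naₒ → α = (0.068034·119.0 − 5.89) / (126.0 − 0.068034·28.2)
α = (8.096 − 5.89) / (126.0 − 1.919) = 2.206/124.1 = 0.01778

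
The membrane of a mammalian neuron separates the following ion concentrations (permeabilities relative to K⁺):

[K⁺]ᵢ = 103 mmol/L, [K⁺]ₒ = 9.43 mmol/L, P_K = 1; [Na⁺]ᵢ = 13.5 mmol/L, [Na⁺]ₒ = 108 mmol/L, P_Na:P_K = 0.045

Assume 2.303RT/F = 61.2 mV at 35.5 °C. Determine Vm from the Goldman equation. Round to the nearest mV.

Vm = 61.2 · log₁₀[(Σ P·[cation]ₒ + Σ P·[anion]ᵢ) / (Σ P·[cation]ᵢ + Σ P·[anion]ₒ)]
Numerator = 1×9.43 + 0.045×108 = 14.29
Denominator = 1×103 + 0.045×13.5 = 103.6
Vm = 61.2 · log₁₀(0.13792) = 61.2 × (-0.8604) = -52.65 mV

-53 mV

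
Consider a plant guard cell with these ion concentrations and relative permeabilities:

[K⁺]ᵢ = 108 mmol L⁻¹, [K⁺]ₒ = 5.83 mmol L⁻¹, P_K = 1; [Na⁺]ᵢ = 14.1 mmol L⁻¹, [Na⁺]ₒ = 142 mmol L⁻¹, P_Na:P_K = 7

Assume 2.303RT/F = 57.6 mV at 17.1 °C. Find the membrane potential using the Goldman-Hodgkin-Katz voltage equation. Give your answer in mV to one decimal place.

Vm = 57.6 · log₁₀[(Σ P·[cation]ₒ + Σ P·[anion]ᵢ) / (Σ P·[cation]ᵢ + Σ P·[anion]ₒ)]
Numerator = 1×5.83 + 7×142 = 999.8
Denominator = 1×108 + 7×14.1 = 206.7
Vm = 57.6 · log₁₀(4.8371) = 57.6 × (0.6846) = 39.43 mV

39.4 mV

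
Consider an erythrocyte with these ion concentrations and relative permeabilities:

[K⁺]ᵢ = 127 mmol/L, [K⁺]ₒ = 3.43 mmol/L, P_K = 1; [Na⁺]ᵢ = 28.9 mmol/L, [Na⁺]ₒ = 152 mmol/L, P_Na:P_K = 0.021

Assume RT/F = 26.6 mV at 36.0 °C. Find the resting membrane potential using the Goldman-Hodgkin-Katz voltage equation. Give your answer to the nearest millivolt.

-79 mV

Vm = 26.6 · ln[(Σ P·[cation]ₒ + Σ P·[anion]ᵢ) / (Σ P·[cation]ᵢ + Σ P·[anion]ₒ)]
Numerator = 1×3.43 + 0.021×152 = 6.622
Denominator = 1×127 + 0.021×28.9 = 127.6
Vm = 26.6 · ln(0.051894) = 26.6 × (-2.9586) = -78.70 mV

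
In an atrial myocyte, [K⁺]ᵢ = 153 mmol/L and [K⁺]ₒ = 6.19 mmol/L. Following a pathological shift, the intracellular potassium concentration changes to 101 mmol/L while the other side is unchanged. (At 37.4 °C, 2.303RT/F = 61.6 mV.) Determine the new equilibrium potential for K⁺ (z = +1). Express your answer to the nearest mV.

-75 mV

After the shift: [K⁺]_out = 6.19, [K⁺]_in = 101 mmol/L.
E_new = (61.6/1)·log₁₀(6.19/101) = 61.60 · (-1.2126) = -74.70 mV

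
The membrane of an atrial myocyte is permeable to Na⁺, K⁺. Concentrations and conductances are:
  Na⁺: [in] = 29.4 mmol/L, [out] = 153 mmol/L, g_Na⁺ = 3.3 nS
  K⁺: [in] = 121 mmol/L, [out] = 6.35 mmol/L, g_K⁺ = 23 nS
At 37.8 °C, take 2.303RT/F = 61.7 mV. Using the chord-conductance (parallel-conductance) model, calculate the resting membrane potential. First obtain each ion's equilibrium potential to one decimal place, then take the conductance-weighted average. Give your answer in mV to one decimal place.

-63.5 mV

E_Na⁺ = (61.7/1)·log₁₀(153/29.4) = 44.2 mV
E_K⁺ = (61.7/1)·log₁₀(6.35/121) = -79.0 mV
Vm = (Σ gᵢEᵢ)/(Σ gᵢ) = (3.3·44.2 + 23·-79.0) / (3.3 + 23)
= -1671.14 / 26.3 = -63.54 mV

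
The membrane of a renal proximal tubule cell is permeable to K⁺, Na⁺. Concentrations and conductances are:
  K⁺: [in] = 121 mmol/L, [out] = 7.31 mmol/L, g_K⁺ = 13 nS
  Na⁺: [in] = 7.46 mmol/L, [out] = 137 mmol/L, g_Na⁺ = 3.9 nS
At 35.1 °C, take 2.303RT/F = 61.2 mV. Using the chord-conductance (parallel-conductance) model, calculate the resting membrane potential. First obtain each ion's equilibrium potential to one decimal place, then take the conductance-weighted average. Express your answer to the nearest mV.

-40 mV

E_K⁺ = (61.2/1)·log₁₀(7.31/121) = -74.6 mV
E_Na⁺ = (61.2/1)·log₁₀(137/7.46) = 77.4 mV
Vm = (Σ gᵢEᵢ)/(Σ gᵢ) = (13·-74.6 + 3.9·77.4) / (13 + 3.9)
= -667.94 / 16.9 = -39.52 mV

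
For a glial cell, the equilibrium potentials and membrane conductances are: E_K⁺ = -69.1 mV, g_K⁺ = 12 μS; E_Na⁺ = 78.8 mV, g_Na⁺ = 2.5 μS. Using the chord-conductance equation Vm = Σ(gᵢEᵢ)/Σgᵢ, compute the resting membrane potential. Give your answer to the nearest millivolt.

Σ gᵢEᵢ = 12·(-69.1) + 2.5·(78.8) = -632.20
Σ gᵢ = 12 + 2.5 = 14.5
Vm = -632.20 / 14.5 = -43.60 mV

-44 mV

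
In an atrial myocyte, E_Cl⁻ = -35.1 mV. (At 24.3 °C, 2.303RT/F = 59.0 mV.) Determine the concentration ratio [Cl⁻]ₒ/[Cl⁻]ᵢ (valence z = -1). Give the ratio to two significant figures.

3.9

log₁₀([out]/[in]) = E·z/(59.0) = -35.1 × -1 / 59.0 = 0.5949
[out]/[in] = 10^(0.5949) = 3.935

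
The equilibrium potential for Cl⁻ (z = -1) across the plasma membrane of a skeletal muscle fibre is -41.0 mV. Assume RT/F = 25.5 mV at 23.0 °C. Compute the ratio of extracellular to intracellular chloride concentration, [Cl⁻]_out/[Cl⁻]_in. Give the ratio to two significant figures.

ln([out]/[in]) = E·z/(25.5) = -41.0 × -1 / 25.5 = 1.6078
[out]/[in] = e^(1.6078) = 4.992

5.0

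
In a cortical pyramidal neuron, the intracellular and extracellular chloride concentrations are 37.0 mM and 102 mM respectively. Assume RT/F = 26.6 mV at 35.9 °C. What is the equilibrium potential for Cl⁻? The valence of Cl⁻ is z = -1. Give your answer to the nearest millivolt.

-27 mV

E = (26.6/z) · ln([Cl⁻]_out/[Cl⁻]_in) with z = -1.
For an anion, dividing by z = -1 reverses the sign.
= (26.6/-1) · ln(102/37.0) = -26.60 · ln(2.757)
= -26.60 · (1.0141) = -26.97 mV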